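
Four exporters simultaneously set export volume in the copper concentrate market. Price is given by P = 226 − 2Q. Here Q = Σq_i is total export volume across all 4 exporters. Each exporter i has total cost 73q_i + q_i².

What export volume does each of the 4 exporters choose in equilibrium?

A representative exporter's profit is π_i = q_i(226 − 2Q) − 73q_i − q_i², with Q = q_i + Σ_{j≠i} q_j.
First-order condition: 153 − 6q_i − 2Σ_{j≠i} q_j = 0.
In a symmetric equilibrium every exporter chooses the same q, so Σ_{j≠i} q_j = 3q. The condition becomes 153 − 12q = 0, giving q = 153/12 = 12.75.

12.75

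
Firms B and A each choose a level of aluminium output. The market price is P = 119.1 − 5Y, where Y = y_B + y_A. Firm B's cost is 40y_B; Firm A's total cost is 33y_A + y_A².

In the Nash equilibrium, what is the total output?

10.36

Firm B's profit: π = y_B(119.1 − 5(y_B + y_A)) − 40y_B.
∂π/∂y_B = 79.1 − 10y_B − 5y_A = 0, so y_B = 7.91 − 0.5y_A.
For A: ∂π/∂y_A = 86.1 − 12y_A − 5y_B = 0 ⇒ y_A = 7.175 − (5/12)y_B.
Plugging y_A into B's best response: y_B = 7.91 − 0.5(7.175 − (5/12)y_B) ⇒ (19/24)y_B = 4.3225, so y_B = 5.46.
Then y_A = 7.175 − (5/12)·5.46 = 4.9.
Total output: 5.46 + 4.9 = 10.36.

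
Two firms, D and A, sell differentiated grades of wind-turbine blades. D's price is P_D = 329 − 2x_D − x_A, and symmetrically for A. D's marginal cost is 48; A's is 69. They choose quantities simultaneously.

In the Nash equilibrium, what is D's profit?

Firm D's profit: π = x_D(329 − 2x_D − x_A) − 48x_D.
∂π/∂x_D = 281 − 4x_D − x_A = 0 ⇒ x_D = 70.25 − 0.25x_A.
Similarly x_A = 65 − 0.25x_D.
Solving the two reaction functions simultaneously: (1 − (−0.25)(−0.25))x_D = 70.25 − 0.25·65, so 0.9375x_D = 54 and x_D = 57.6.
Then x_A = 65 − 0.25·57.6 = 50.6.
P_D = 329 − 2·57.6 − 50.6 = 163.2.
Profit = (163.2 − 48)·57.6 = 6635.52.

6635.52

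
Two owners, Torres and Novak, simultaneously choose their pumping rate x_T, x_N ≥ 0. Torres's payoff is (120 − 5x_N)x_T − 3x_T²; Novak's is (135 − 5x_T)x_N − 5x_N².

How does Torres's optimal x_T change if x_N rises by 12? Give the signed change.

Expanding Torres's payoff: 120x_T − 5x_Nx_T − 3x_T².
∂π/∂x_T = 120 − 5x_N − 6x_T = 0, so x_T = 20 − (5/6)x_N.
The reaction-function slope is −5/6, so a 12-unit rise in x_N moves x_T by −5/6 × 12 = −10. Torres's best response falls — the actions are strategic substitutes.

-10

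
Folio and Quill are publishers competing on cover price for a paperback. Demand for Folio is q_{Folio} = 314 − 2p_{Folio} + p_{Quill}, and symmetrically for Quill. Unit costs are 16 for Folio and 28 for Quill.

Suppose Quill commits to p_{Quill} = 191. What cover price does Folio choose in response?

134.25

Folio's profit: π = (p_{Folio} − 16)(314 − 2p_{Folio} + p_{Quill}).
∂π/∂p_{Folio} = 346 − 4p_{Folio} + p_{Quill} = 0 ⇒ p_{Folio} = 86.5 + 0.25p_{Quill}.
At p_{Quill} = 191: p_{Folio} = 86.5 + 0.25·191 = 134.25.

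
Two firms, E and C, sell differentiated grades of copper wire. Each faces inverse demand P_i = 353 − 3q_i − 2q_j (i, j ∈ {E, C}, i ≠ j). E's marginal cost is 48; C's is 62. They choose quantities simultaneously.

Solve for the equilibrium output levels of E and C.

Firm E's profit: π = q_E(353 − 3q_E − 2q_C) − 48q_E.
∂π/∂q_E = 305 − 6q_E − 2q_C = 0 ⇒ q_E = 305/6 − (1/3)q_C.
Similarly q_C = 48.5 − (1/3)q_E.
Solving the two reaction functions simultaneously: (1 − (−1/3)(−1/3))q_E = 305/6 − (1/3)·48.5, so (8/9)q_E = 104/3 and q_E = 39.
Then q_C = 48.5 − (1/3)·39 = 35.5.

39, 35.5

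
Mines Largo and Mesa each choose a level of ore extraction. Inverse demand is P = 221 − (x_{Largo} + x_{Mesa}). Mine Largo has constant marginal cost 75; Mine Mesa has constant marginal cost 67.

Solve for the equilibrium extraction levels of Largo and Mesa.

46, 54

Mine Largo's profit: π = x_{Largo}(221 − (x_{Largo} + x_{Mesa})) − 75x_{Largo}.
∂π/∂x_{Largo} = 146 − 2x_{Largo} − x_{Mesa} = 0, so x_{Largo} = 73 − 0.5x_{Mesa}.
By the same steps for Mesa: x_{Mesa} = 77 − 0.5x_{Largo}.
Solving the two reaction functions simultaneously: (1 − (−0.5)(−0.5))x_{Largo} = 73 − 0.5·77, so 0.75x_{Largo} = 34.5 and x_{Largo} = 46.
Then x_{Mesa} = 77 − 0.5·46 = 54.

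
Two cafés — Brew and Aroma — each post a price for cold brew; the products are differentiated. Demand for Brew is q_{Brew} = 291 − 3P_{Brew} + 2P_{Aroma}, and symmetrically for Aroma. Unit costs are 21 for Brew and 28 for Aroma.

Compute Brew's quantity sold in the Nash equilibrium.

Brew's profit: π = (P_{Brew} − 21)(291 − 3P_{Brew} + 2P_{Aroma}).
∂π/∂P_{Brew} = 354 − 6P_{Brew} + 2P_{Aroma} = 0 ⇒ P_{Brew} = 59 + (1/3)P_{Aroma}.
Similarly P_{Aroma} = 62.5 + (1/3)P_{Brew}.
Plugging P_{Aroma} into Brew's best response: P_{Brew} = 59 + (1/3)(62.5 + (1/3)P_{Brew}) ⇒ (8/9)P_{Brew} = 479/6, so P_{Brew} = 89.8125.
Then P_{Aroma} = 62.5 + (1/3)·89.8125 = 92.4375.
q_{Brew} = 291 − 3·89.8125 + 2·92.4375 = 206.4375.

206.4375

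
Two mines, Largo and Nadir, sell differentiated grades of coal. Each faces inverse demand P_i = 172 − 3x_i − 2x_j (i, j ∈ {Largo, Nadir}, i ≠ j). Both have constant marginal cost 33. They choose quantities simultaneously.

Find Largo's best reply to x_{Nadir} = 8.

20.5

Mine Largo's profit: π = x_{Largo}(172 − 3x_{Largo} − 2x_{Nadir}) − 33x_{Largo}.
∂π/∂x_{Largo} = 139 − 6x_{Largo} − 2x_{Nadir} = 0 ⇒ x_{Largo} = 139/6 − (1/3)x_{Nadir}.
At x_{Nadir} = 8: x_{Largo} = 139/6 − (1/3)·8 = 20.5.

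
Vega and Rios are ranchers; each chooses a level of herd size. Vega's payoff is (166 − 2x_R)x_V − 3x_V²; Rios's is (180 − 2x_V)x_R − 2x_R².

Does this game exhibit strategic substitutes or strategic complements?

strategic substitutes

Expanding Vega's payoff: 166x_V − 2x_Rx_V − 3x_V².
∂π/∂x_V = 166 − 2x_R − 6x_V = 0, so x_V = 83/3 − (1/3)x_R.
The best-response slope dx_V/dx_R = −1/3 < 0: the reaction function is downward-sloping, so the choices are strategic substitutes.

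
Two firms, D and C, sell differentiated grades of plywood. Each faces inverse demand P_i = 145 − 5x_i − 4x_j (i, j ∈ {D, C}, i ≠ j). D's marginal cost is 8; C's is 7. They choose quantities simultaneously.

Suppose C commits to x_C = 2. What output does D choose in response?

12.9

Firm D's profit: π = x_D(145 − 5x_D − 4x_C) − 8x_D.
∂π/∂x_D = 137 − 10x_D − 4x_C = 0 ⇒ x_D = 13.7 − 0.4x_C.
At x_C = 2: x_D = 13.7 − 0.4·2 = 12.9.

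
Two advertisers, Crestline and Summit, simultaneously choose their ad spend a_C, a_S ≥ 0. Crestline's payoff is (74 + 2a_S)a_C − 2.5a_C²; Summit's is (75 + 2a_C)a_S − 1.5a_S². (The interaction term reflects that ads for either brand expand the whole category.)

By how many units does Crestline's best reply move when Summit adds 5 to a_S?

2

Expanding Crestline's payoff: 74a_C + 2a_Sa_C − 2.5a_C².
∂π/∂a_C = 74 + 2a_S − 5a_C = 0, so a_C = 14.8 + 0.4a_S.
The reaction-function slope is 0.4, so a 5-unit rise in a_S moves a_C by 0.4 × 5 = 2. Crestline's best response rises — the actions are strategic complements.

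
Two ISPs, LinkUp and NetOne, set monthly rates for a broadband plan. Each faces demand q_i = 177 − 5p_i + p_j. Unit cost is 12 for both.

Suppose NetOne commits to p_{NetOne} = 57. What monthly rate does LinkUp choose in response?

LinkUp's profit: π = (p_{LinkUp} − 12)(177 − 5p_{LinkUp} + p_{NetOne}).
∂π/∂p_{LinkUp} = 237 − 10p_{LinkUp} + p_{NetOne} = 0 ⇒ p_{LinkUp} = 23.7 + 0.1p_{NetOne}.
At p_{NetOne} = 57: p_{LinkUp} = 23.7 + 0.1·57 = 29.4.

29.4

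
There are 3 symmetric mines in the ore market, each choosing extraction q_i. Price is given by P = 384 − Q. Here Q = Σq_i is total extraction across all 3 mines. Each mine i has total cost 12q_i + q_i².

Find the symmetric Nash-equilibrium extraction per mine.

A representative mine's profit is π_i = q_i(384 − Q) − 12q_i − q_i², with Q = q_i + Σ_{j≠i} q_j.
First-order condition: 372 − 4q_i − Σ_{j≠i} q_j = 0.
In a symmetric equilibrium every mine chooses the same q, so Σ_{j≠i} q_j = 2q. The condition becomes 372 − 6q = 0, giving q = 372/6 = 62.

62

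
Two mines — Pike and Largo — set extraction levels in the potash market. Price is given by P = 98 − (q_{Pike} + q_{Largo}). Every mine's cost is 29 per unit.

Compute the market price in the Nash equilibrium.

Mine Pike's profit: π = q_{Pike}(98 − (q_{Pike} + q_{Largo})) − 29q_{Pike}.
∂π/∂q_{Pike} = 69 − 2q_{Pike} − q_{Largo} = 0, so q_{Pike} = 34.5 − 0.5q_{Largo}.
By symmetry q_{Largo} = q_{Pike}; substituting into the reaction function, 1.5q_{Pike} = 34.5 and q_{Pike} = 23.
Equilibrium price: P = 98 − 46 = 52.

52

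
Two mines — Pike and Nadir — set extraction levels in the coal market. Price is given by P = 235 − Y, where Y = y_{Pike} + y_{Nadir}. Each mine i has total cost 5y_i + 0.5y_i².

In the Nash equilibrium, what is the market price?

120

Mine Pike's profit: π = y_{Pike}(235 − (y_{Pike} + y_{Nadir})) − 5y_{Pike} − 0.5y_{Pike}².
∂π/∂y_{Pike} = 230 − 3y_{Pike} − y_{Nadir} = 0, so y_{Pike} = 230/3 − (1/3)y_{Nadir}.
Setting y_{Pike} = y_{Nadir} in the reaction function: y_{Pike} = 230/3 − (1/3)y_{Pike}, so y_{Pike} = (230/3) / (4/3) = 57.5.
Equilibrium price: P = 235 − 115 = 120.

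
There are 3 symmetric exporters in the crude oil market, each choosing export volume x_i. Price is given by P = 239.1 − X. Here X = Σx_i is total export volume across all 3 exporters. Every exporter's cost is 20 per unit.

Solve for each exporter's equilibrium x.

54.775

A representative exporter's profit is π_i = x_i(239.1 − X) − 20x_i, with X = x_i + Σ_{j≠i} x_j.
First-order condition: 219.1 − 2x_i − Σ_{j≠i} x_j = 0.
With identical exporters, set every x_j = x: then 219.1 − 2x − 2x = 0, i.e. x = 219.1/4 = 54.775.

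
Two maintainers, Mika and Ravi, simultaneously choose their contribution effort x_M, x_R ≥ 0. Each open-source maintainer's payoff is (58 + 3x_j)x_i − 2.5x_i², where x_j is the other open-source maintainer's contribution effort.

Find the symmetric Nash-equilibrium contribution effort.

Mika's payoff is (58 + 3x_R)x_M − 2.5x_M².
∂π/∂x_M = 58 + 3x_R − 5x_M = 0, so x_M = 11.6 + 0.6x_R.
Setting x_M = x_R in the reaction function: x_M = 11.6 + 0.6x_M, so x_M = 11.6 / 0.4 = 29.

29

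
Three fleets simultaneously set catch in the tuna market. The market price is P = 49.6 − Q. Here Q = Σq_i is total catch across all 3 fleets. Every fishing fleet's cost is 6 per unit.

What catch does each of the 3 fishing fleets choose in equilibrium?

A representative fishing fleet's profit is π_i = q_i(49.6 − Q) − 6q_i, with Q = q_i + Σ_{j≠i} q_j.
First-order condition: 43.6 − 2q_i − Σ_{j≠i} q_j = 0.
Imposing symmetry (q_j = q for all j) turns Σ_{j≠i} q_j into 2q, so 43.6 = 4q and q = 10.9.

10.9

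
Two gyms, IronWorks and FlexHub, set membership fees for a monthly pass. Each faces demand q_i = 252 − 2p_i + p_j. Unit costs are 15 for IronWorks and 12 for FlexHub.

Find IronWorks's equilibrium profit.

IronWorks's profit: π = (p_{IronWorks} − 15)(252 − 2p_{IronWorks} + p_{FlexHub}).
∂π/∂p_{IronWorks} = 282 − 4p_{IronWorks} + p_{FlexHub} = 0 ⇒ p_{IronWorks} = 70.5 + 0.25p_{FlexHub}.
Similarly p_{FlexHub} = 69 + 0.25p_{IronWorks}.
Substituting the second reaction function into the first: p_{IronWorks} = 70.5 + 0.25(69 + 0.25p_{IronWorks}), which gives 0.9375p_{IronWorks} = 87.75 ⇒ p_{IronWorks} = 93.6.
Then p_{FlexHub} = 69 + 0.25·93.6 = 92.4.
q_{IronWorks} = 252 − 2·93.6 + 92.4 = 157.2.
Profit = (93.6 − 15)·157.2 = 12355.92.

12355.92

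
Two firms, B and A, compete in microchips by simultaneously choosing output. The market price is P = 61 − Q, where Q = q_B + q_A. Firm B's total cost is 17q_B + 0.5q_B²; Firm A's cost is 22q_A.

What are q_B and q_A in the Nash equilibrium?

Firm B's profit: π = q_B(61 − (q_B + q_A)) − 17q_B − 0.5q_B².
∂π/∂q_B = 44 − 3q_B − q_A = 0, so q_B = 44/3 − (1/3)q_A.
For A: ∂π/∂q_A = 39 − 2q_A − q_B = 0 ⇒ q_A = 19.5 − 0.5q_B.
Plugging q_A into B's best response: q_B = 44/3 − (1/3)(19.5 − 0.5q_B) ⇒ (5/6)q_B = 49/6, so q_B = 9.8.
Then q_A = 19.5 − 0.5·9.8 = 14.6.

9.8, 14.6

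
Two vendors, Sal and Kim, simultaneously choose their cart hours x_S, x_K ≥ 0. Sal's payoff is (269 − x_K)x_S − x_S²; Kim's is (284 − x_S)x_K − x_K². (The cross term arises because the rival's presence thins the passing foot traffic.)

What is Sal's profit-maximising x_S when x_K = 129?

70

Expanding Sal's payoff: 269x_S − x_Kx_S − x_S².
∂π/∂x_S = 269 − x_K − 2x_S = 0, so x_S = 134.5 − 0.5x_K.
At x_K = 129: x_S = 134.5 − 0.5·129 = 70.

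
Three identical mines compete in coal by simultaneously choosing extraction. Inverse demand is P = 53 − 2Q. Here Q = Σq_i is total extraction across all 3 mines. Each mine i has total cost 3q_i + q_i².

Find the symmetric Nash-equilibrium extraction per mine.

A representative mine's profit is π_i = q_i(53 − 2Q) − 3q_i − q_i², with Q = q_i + Σ_{j≠i} q_j.
First-order condition: 50 − 6q_i − 2Σ_{j≠i} q_j = 0.
In a symmetric equilibrium every mine chooses the same q, so Σ_{j≠i} q_j = 2q. The condition becomes 50 − 10q = 0, giving q = 50/10 = 5.

5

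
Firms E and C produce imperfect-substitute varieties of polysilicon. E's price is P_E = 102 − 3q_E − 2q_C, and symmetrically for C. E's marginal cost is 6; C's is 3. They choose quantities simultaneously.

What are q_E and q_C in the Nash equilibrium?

Firm E's profit: π = q_E(102 − 3q_E − 2q_C) − 6q_E.
∂π/∂q_E = 96 − 6q_E − 2q_C = 0 ⇒ q_E = 16 − (1/3)q_C.
Similarly q_C = 16.5 − (1/3)q_E.
Plugging q_C into E's best response: q_E = 16 − (1/3)(16.5 − (1/3)q_E) ⇒ (8/9)q_E = 10.5, so q_E = 11.8125.
Then q_C = 16.5 − (1/3)·11.8125 = 12.5625.

11.8125, 12.5625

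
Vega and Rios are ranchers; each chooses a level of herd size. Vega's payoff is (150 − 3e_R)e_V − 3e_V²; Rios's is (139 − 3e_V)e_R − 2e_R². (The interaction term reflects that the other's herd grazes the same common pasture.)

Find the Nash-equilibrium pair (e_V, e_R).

12.2, 25.6

Expanding Vega's payoff: 150e_V − 3e_Re_V − 3e_V².
∂π/∂e_V = 150 − 3e_R − 6e_V = 0, so e_V = 25 − 0.5e_R.
Likewise for Rios: e_R = 34.75 − 0.75e_V.
Substituting the second reaction function into the first: e_V = 25 − 0.5(34.75 − 0.75e_V), which gives 0.625e_V = 7.625 ⇒ e_V = 12.2.
Then e_R = 34.75 − 0.75·12.2 = 25.6.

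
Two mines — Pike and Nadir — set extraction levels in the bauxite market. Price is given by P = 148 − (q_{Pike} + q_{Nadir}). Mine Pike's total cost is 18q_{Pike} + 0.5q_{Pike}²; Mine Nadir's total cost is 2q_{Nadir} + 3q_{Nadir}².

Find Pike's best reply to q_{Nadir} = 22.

36

Mine Pike's profit: π = q_{Pike}(148 − (q_{Pike} + q_{Nadir})) − 18q_{Pike} − 0.5q_{Pike}².
∂π/∂q_{Pike} = 130 − 3q_{Pike} − q_{Nadir} = 0, so q_{Pike} = 130/3 − (1/3)q_{Nadir}.
At q_{Nadir} = 22: q_{Pike} = 130/3 − (1/3)·22 = 36.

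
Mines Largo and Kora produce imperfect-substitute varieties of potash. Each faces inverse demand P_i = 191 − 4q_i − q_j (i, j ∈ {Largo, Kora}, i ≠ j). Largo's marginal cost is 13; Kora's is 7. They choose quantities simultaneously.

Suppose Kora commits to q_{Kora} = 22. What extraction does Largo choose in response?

Mine Largo's profit: π = q_{Largo}(191 − 4q_{Largo} − q_{Kora}) − 13q_{Largo}.
∂π/∂q_{Largo} = 178 − 8q_{Largo} − q_{Kora} = 0 ⇒ q_{Largo} = 22.25 − 0.125q_{Kora}.
At q_{Kora} = 22: q_{Largo} = 22.25 − 0.125·22 = 19.5.

19.5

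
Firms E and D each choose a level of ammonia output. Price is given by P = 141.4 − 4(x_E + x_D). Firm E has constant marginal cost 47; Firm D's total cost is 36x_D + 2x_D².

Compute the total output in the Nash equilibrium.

Firm E's profit: π = x_E(141.4 − 4(x_E + x_D)) − 47x_E.
∂π/∂x_E = 94.4 − 8x_E − 4x_D = 0, so x_E = 11.8 − 0.5x_D.
For D: ∂π/∂x_D = 105.4 − 12x_D − 4x_E = 0 ⇒ x_D = 527/60 − (1/3)x_E.
Substituting the second reaction function into the first: x_E = 11.8 − 0.5(527/60 − (1/3)x_E), which gives (5/6)x_E = 889/120 ⇒ x_E = 8.89.
Then x_D = 527/60 − (1/3)·8.89 = 5.82.
Total output: 8.89 + 5.82 = 14.71.

14.71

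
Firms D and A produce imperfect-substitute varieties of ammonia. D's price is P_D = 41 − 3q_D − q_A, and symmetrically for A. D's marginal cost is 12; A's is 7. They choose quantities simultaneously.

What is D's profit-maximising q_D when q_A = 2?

Firm D's profit: π = q_D(41 − 3q_D − q_A) − 12q_D.
∂π/∂q_D = 29 − 6q_D − q_A = 0 ⇒ q_D = 29/6 − (1/6)q_A.
At q_A = 2: q_D = 29/6 − (1/6)·2 = 4.5.

4.5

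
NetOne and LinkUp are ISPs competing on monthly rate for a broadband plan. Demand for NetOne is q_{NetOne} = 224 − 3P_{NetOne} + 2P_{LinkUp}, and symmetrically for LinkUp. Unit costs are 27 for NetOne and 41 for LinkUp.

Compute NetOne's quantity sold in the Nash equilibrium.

155.625

NetOne's profit: π = (P_{NetOne} − 27)(224 − 3P_{NetOne} + 2P_{LinkUp}).
∂π/∂P_{NetOne} = 305 − 6P_{NetOne} + 2P_{LinkUp} = 0 ⇒ P_{NetOne} = 305/6 + (1/3)P_{LinkUp}.
Similarly P_{LinkUp} = 347/6 + (1/3)P_{NetOne}.
Substituting the second reaction function into the first: P_{NetOne} = 305/6 + (1/3)(347/6 + (1/3)P_{NetOne}), which gives (8/9)P_{NetOne} = 631/9 ⇒ P_{NetOne} = 78.875.
Then P_{LinkUp} = 347/6 + (1/3)·78.875 = 84.125.
q_{NetOne} = 224 − 3·78.875 + 2·84.125 = 155.625.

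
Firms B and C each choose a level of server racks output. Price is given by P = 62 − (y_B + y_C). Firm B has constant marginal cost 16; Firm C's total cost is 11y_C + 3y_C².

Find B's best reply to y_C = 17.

Firm B's profit: π = y_B(62 − (y_B + y_C)) − 16y_B.
∂π/∂y_B = 46 − 2y_B − y_C = 0, so y_B = 23 − 0.5y_C.
At y_C = 17: y_B = 23 − 0.5·17 = 14.5.

14.5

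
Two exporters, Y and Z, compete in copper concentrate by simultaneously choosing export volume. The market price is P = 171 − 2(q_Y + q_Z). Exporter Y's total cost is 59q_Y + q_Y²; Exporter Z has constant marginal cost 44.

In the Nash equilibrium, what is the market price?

Exporter Y's profit: π = q_Y(171 − 2(q_Y + q_Z)) − 59q_Y − q_Y².
∂π/∂q_Y = 112 − 6q_Y − 2q_Z = 0, so q_Y = 56/3 − (1/3)q_Z.
For Z: ∂π/∂q_Z = 127 − 4q_Z − 2q_Y = 0 ⇒ q_Z = 31.75 − 0.5q_Y.
Plugging q_Z into Y's best response: q_Y = 56/3 − (1/3)(31.75 − 0.5q_Y) ⇒ (5/6)q_Y = 97/12, so q_Y = 9.7.
Then q_Z = 31.75 − 0.5·9.7 = 26.9.
Equilibrium price: P = 171 − 2·36.6 = 97.8.

97.8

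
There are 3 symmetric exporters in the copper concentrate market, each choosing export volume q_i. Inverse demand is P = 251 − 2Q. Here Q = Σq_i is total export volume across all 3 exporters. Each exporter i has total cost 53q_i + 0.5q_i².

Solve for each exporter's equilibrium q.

22

A representative exporter's profit is π_i = q_i(251 − 2Q) − 53q_i − 0.5q_i², with Q = q_i + Σ_{j≠i} q_j.
First-order condition: 198 − 5q_i − 2Σ_{j≠i} q_j = 0.
With identical exporters, set every q_j = q: then 198 − 5q − 4q = 0, i.e. q = 198/9 = 22.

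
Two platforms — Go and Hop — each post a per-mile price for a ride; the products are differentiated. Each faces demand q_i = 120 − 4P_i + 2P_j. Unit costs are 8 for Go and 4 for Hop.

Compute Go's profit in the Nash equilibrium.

Go's profit: π = (P_{Go} − 8)(120 − 4P_{Go} + 2P_{Hop}).
∂π/∂P_{Go} = 152 − 8P_{Go} + 2P_{Hop} = 0 ⇒ P_{Go} = 19 + 0.25P_{Hop}.
Similarly P_{Hop} = 17 + 0.25P_{Go}.
Substituting the second reaction function into the first: P_{Go} = 19 + 0.25(17 + 0.25P_{Go}), which gives 0.9375P_{Go} = 23.25 ⇒ P_{Go} = 24.8.
Then P_{Hop} = 17 + 0.25·24.8 = 23.2.
q_{Go} = 120 − 4·24.8 + 2·23.2 = 67.2.
Profit = (24.8 − 8)·67.2 = 1128.96.

1128.96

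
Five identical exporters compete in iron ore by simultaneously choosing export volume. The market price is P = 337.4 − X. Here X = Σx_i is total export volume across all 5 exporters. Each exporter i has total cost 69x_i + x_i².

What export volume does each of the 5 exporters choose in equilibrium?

A representative exporter's profit is π_i = x_i(337.4 − X) − 69x_i − x_i², with X = x_i + Σ_{j≠i} x_j.
First-order condition: 268.4 − 4x_i − Σ_{j≠i} x_j = 0.
Imposing symmetry (x_j = x for all j) turns Σ_{j≠i} x_j into 4x, so 268.4 = 8x and x = 33.55.

33.55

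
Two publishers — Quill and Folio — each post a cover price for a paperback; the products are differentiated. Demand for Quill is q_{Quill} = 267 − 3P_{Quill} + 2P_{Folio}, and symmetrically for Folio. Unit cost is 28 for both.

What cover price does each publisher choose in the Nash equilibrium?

Quill's profit: π = (P_{Quill} − 28)(267 − 3P_{Quill} + 2P_{Folio}).
∂π/∂P_{Quill} = 351 − 6P_{Quill} + 2P_{Folio} = 0 ⇒ P_{Quill} = 58.5 + (1/3)P_{Folio}.
The game is symmetric, so in equilibrium P_{Folio} = P_{Quill}: the reaction function gives (2/3)P_{Quill} = 58.5, hence P_{Quill} = 87.75.

87.75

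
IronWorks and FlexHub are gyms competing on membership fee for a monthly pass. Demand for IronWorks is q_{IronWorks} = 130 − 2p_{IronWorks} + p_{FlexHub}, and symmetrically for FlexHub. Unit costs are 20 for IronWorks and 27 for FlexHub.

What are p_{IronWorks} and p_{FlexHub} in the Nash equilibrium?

57.6, 60.4

IronWorks's profit: π = (p_{IronWorks} − 20)(130 − 2p_{IronWorks} + p_{FlexHub}).
∂π/∂p_{IronWorks} = 170 − 4p_{IronWorks} + p_{FlexHub} = 0 ⇒ p_{IronWorks} = 42.5 + 0.25p_{FlexHub}.
Similarly p_{FlexHub} = 46 + 0.25p_{IronWorks}.
Substituting the second reaction function into the first: p_{IronWorks} = 42.5 + 0.25(46 + 0.25p_{IronWorks}), which gives 0.9375p_{IronWorks} = 54 ⇒ p_{IronWorks} = 57.6.
Then p_{FlexHub} = 46 + 0.25·57.6 = 60.4.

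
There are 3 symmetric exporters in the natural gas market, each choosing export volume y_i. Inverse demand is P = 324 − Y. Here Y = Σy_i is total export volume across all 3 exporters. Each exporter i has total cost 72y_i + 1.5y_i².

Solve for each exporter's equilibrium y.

36

A representative exporter's profit is π_i = y_i(324 − Y) − 72y_i − 1.5y_i², with Y = y_i + Σ_{j≠i} y_j.
First-order condition: 252 − 5y_i − Σ_{j≠i} y_j = 0.
Imposing symmetry (y_j = y for all j) turns Σ_{j≠i} y_j into 2y, so 252 = 7y and y = 36.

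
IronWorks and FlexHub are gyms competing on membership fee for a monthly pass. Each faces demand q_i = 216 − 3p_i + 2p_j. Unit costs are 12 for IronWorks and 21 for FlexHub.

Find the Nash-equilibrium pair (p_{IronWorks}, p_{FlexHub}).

64.6875, 68.0625

IronWorks's profit: π = (p_{IronWorks} − 12)(216 − 3p_{IronWorks} + 2p_{FlexHub}).
∂π/∂p_{IronWorks} = 252 − 6p_{IronWorks} + 2p_{FlexHub} = 0 ⇒ p_{IronWorks} = 42 + (1/3)p_{FlexHub}.
Similarly p_{FlexHub} = 46.5 + (1/3)p_{IronWorks}.
Solving the two reaction functions simultaneously: (1 − (1/3)(1/3))p_{IronWorks} = 42 + (1/3)·46.5, so (8/9)p_{IronWorks} = 57.5 and p_{IronWorks} = 64.6875.
Then p_{FlexHub} = 46.5 + (1/3)·64.6875 = 68.0625.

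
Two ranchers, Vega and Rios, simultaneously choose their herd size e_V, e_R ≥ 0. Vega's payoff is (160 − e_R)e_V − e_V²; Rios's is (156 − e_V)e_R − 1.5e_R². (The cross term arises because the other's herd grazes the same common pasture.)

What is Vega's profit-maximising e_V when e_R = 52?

54

Expanding Vega's payoff: 160e_V − e_Re_V − e_V².
∂π/∂e_V = 160 − e_R − 2e_V = 0, so e_V = 80 − 0.5e_R.
At e_R = 52: e_V = 80 − 0.5·52 = 54.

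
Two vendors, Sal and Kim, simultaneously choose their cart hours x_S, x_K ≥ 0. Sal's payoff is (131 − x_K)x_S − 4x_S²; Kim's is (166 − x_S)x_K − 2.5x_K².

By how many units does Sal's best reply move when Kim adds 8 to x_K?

-1

Expanding Sal's payoff: 131x_S − x_Kx_S − 4x_S².
∂π/∂x_S = 131 − x_K − 8x_S = 0, so x_S = 16.375 − 0.125x_K.
The reaction-function slope is −0.125, so an 8-unit rise in x_K moves x_S by −0.125 × 8 = −1. Sal's best response falls — the actions are strategic substitutes.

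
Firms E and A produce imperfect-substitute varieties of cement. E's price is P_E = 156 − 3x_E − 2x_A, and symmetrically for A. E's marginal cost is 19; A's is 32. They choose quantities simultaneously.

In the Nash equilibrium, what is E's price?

72.8125

Firm E's profit: π = x_E(156 − 3x_E − 2x_A) − 19x_E.
∂π/∂x_E = 137 − 6x_E − 2x_A = 0 ⇒ x_E = 137/6 − (1/3)x_A.
Similarly x_A = 62/3 − (1/3)x_E.
Solving the two reaction functions simultaneously: (1 − (−1/3)(−1/3))x_E = 137/6 − (1/3)·(62/3), so (8/9)x_E = 287/18 and x_E = 17.9375.
Then x_A = 62/3 − (1/3)·17.9375 = 14.6875.
P_E = 156 − 3·17.9375 − 2·14.6875 = 72.8125.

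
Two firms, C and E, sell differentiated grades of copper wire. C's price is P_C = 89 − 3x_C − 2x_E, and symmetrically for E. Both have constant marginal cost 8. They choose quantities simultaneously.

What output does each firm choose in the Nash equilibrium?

10.125

Firm C's profit: π = x_C(89 − 3x_C − 2x_E) − 8x_C.
∂π/∂x_C = 81 − 6x_C − 2x_E = 0 ⇒ x_C = 13.5 − (1/3)x_E.
The game is symmetric, so in equilibrium x_E = x_C: the reaction function gives (4/3)x_C = 13.5, hence x_C = 10.125.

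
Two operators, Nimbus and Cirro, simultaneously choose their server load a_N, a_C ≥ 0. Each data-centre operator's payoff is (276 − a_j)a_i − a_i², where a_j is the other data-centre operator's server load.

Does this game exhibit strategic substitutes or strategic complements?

Nimbus's payoff is (276 − a_C)a_N − a_N².
∂π/∂a_N = 276 − a_C − 2a_N = 0, so a_N = 138 − 0.5a_C.
The best-response slope da_N/da_C = −0.5 < 0: the reaction function is downward-sloping, so the choices are strategic substitutes.

strategic substitutes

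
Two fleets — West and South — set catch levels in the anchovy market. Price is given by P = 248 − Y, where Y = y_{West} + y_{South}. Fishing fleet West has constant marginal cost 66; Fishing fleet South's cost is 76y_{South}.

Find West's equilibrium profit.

4096

Fishing fleet West's profit: π = y_{West}(248 − (y_{West} + y_{South})) − 66y_{West}.
∂π/∂y_{West} = 182 − 2y_{West} − y_{South} = 0, so y_{West} = 91 − 0.5y_{South}.
By the same steps for South: y_{South} = 86 − 0.5y_{West}.
Plugging y_{South} into West's best response: y_{West} = 91 − 0.5(86 − 0.5y_{West}) ⇒ 0.75y_{West} = 48, so y_{West} = 64.
Then y_{South} = 86 − 0.5·64 = 54.
Price P = 248 − 118 = 130.
West's profit: (130 − 66)·64 = 4096.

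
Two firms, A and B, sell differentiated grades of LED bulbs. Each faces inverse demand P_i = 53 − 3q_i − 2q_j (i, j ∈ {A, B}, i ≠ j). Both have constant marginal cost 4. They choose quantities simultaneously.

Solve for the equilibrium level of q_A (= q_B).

Firm A's profit: π = q_A(53 − 3q_A − 2q_B) − 4q_A.
∂π/∂q_A = 49 − 6q_A − 2q_B = 0 ⇒ q_A = 49/6 − (1/3)q_B.
Setting q_A = q_B in the reaction function: q_A = 49/6 − (1/3)q_A, so q_A = (49/6) / (4/3) = 6.125.

6.125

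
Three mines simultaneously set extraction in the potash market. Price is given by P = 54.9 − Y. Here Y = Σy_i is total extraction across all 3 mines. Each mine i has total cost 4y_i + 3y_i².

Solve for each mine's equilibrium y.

5.09

A representative mine's profit is π_i = y_i(54.9 − Y) − 4y_i − 3y_i², with Y = y_i + Σ_{j≠i} y_j.
First-order condition: 50.9 − 8y_i − Σ_{j≠i} y_j = 0.
With identical mines, set every y_j = y: then 50.9 − 8y − 2y = 0, i.e. y = 50.9/10 = 5.09.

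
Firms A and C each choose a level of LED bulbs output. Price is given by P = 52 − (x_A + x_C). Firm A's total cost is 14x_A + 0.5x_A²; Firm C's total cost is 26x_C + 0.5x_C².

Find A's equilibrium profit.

Firm A's profit: π = x_A(52 − (x_A + x_C)) − 14x_A − 0.5x_A².
∂π/∂x_A = 38 − 3x_A − x_C = 0, so x_A = 38/3 − (1/3)x_C.
By the same steps for C: x_C = 26/3 − (1/3)x_A.
Plugging x_C into A's best response: x_A = 38/3 − (1/3)(26/3 − (1/3)x_A) ⇒ (8/9)x_A = 88/9, so x_A = 11.
Then x_C = 26/3 − (1/3)·11 = 5.
Price P = 52 − 16 = 36.
A's profit: (36 − 14)·11 − 0.5(11)² = 181.5.

181.5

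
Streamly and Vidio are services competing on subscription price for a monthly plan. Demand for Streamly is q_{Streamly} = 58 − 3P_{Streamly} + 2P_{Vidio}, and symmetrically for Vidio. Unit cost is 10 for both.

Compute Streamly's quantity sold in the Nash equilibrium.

Streamly's profit: π = (P_{Streamly} − 10)(58 − 3P_{Streamly} + 2P_{Vidio}).
∂π/∂P_{Streamly} = 88 − 6P_{Streamly} + 2P_{Vidio} = 0 ⇒ P_{Streamly} = 44/3 + (1/3)P_{Vidio}.
Setting P_{Streamly} = P_{Vidio} in the reaction function: P_{Streamly} = 44/3 + (1/3)P_{Streamly}, so P_{Streamly} = (44/3) / (2/3) = 22.
q_{Streamly} = 58 − 3·22 + 2·22 = 36.

36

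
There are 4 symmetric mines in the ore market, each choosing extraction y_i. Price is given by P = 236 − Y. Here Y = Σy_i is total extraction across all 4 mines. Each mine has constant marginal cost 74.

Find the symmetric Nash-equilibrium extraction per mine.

32.4

A representative mine's profit is π_i = y_i(236 − Y) − 74y_i, with Y = y_i + Σ_{j≠i} y_j.
First-order condition: 162 − 2y_i − Σ_{j≠i} y_j = 0.
In a symmetric equilibrium every mine chooses the same y, so Σ_{j≠i} y_j = 3y. The condition becomes 162 − 5y = 0, giving y = 162/5 = 32.4.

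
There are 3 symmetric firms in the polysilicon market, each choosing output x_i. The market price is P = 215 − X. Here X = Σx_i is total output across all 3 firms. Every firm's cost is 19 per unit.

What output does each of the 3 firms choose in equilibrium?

A representative firm's profit is π_i = x_i(215 − X) − 19x_i, with X = x_i + Σ_{j≠i} x_j.
First-order condition: 196 − 2x_i − Σ_{j≠i} x_j = 0.
In a symmetric equilibrium every firm chooses the same x, so Σ_{j≠i} x_j = 2x. The condition becomes 196 − 4x = 0, giving x = 196/4 = 49.

49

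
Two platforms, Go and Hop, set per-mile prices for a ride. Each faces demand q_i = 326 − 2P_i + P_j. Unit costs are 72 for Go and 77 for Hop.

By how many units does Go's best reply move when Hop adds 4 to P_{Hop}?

1

Go's profit: π = (P_{Go} − 72)(326 − 2P_{Go} + P_{Hop}).
∂π/∂P_{Go} = 470 − 4P_{Go} + P_{Hop} = 0 ⇒ P_{Go} = 117.5 + 0.25P_{Hop}.
The reaction-function slope is 0.25, so a 4-unit rise in P_{Hop} moves P_{Go} by 0.25 × 4 = 1. Go's best response rises — the actions are strategic complements.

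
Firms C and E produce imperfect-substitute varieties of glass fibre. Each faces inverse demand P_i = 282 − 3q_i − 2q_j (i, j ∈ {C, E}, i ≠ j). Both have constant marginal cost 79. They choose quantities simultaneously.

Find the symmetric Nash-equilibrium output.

25.375

Firm C's profit: π = q_C(282 − 3q_C − 2q_E) − 79q_C.
∂π/∂q_C = 203 − 6q_C − 2q_E = 0 ⇒ q_C = 203/6 − (1/3)q_E.
Setting q_C = q_E in the reaction function: q_C = 203/6 − (1/3)q_C, so q_C = (203/6) / (4/3) = 25.375.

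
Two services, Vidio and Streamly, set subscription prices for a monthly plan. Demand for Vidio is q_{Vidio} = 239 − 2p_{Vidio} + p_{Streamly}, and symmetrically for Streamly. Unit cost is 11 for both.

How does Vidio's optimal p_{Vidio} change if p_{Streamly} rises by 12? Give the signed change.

3

Vidio's profit: π = (p_{Vidio} − 11)(239 − 2p_{Vidio} + p_{Streamly}).
∂π/∂p_{Vidio} = 261 − 4p_{Vidio} + p_{Streamly} = 0 ⇒ p_{Vidio} = 65.25 + 0.25p_{Streamly}.
The reaction-function slope is 0.25, so a 12-unit rise in p_{Streamly} moves p_{Vidio} by 0.25 × 12 = 3. Vidio's best response rises — the actions are strategic complements.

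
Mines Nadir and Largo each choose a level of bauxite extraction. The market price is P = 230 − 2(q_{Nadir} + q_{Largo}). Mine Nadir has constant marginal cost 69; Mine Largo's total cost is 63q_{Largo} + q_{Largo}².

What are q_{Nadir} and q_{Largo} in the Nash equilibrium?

31.6, 17.3

Mine Nadir's profit: π = q_{Nadir}(230 − 2(q_{Nadir} + q_{Largo})) − 69q_{Nadir}.
∂π/∂q_{Nadir} = 161 − 4q_{Nadir} − 2q_{Largo} = 0, so q_{Nadir} = 40.25 − 0.5q_{Largo}.
For Largo: ∂π/∂q_{Largo} = 167 − 6q_{Largo} − 2q_{Nadir} = 0 ⇒ q_{Largo} = 167/6 − (1/3)q_{Nadir}.
Substituting the second reaction function into the first: q_{Nadir} = 40.25 − 0.5(167/6 − (1/3)q_{Nadir}), which gives (5/6)q_{Nadir} = 79/3 ⇒ q_{Nadir} = 31.6.
Then q_{Largo} = 167/6 − (1/3)·31.6 = 17.3.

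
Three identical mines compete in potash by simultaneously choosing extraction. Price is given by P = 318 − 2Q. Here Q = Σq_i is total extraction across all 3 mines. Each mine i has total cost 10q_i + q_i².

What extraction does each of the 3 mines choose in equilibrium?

30.8

A representative mine's profit is π_i = q_i(318 − 2Q) − 10q_i − q_i², with Q = q_i + Σ_{j≠i} q_j.
First-order condition: 308 − 6q_i − 2Σ_{j≠i} q_j = 0.
Imposing symmetry (q_j = q for all j) turns Σ_{j≠i} q_j into 2q, so 308 = 10q and q = 30.8.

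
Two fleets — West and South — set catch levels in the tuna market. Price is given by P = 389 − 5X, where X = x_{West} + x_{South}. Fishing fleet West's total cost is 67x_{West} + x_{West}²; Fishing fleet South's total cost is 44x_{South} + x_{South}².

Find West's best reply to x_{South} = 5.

24.75

Fishing fleet West's profit: π = x_{West}(389 − 5(x_{West} + x_{South})) − 67x_{West} − x_{West}².
∂π/∂x_{West} = 322 − 12x_{West} − 5x_{South} = 0, so x_{West} = 161/6 − (5/12)x_{South}.
At x_{South} = 5: x_{West} = 161/6 − (5/12)·5 = 24.75.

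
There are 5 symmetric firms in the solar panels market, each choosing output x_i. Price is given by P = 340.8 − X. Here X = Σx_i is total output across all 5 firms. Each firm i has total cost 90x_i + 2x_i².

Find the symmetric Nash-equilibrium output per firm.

A representative firm's profit is π_i = x_i(340.8 − X) − 90x_i − 2x_i², with X = x_i + Σ_{j≠i} x_j.
First-order condition: 250.8 − 6x_i − Σ_{j≠i} x_j = 0.
In a symmetric equilibrium every firm chooses the same x, so Σ_{j≠i} x_j = 4x. The condition becomes 250.8 − 10x = 0, giving x = 250.8/10 = 25.08.

25.08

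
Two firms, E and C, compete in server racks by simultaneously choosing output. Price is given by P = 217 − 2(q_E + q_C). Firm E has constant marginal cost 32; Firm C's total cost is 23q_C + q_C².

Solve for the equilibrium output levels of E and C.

Firm E's profit: π = q_E(217 − 2(q_E + q_C)) − 32q_E.
∂π/∂q_E = 185 − 4q_E − 2q_C = 0, so q_E = 46.25 − 0.5q_C.
For C: ∂π/∂q_C = 194 − 6q_C − 2q_E = 0 ⇒ q_C = 97/3 − (1/3)q_E.
Plugging q_C into E's best response: q_E = 46.25 − 0.5(97/3 − (1/3)q_E) ⇒ (5/6)q_E = 361/12, so q_E = 36.1.
Then q_C = 97/3 − (1/3)·36.1 = 20.3.

36.1, 20.3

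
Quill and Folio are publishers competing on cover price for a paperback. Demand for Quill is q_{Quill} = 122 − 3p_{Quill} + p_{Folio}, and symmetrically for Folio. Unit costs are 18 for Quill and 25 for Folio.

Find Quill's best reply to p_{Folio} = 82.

43

Quill's profit: π = (p_{Quill} − 18)(122 − 3p_{Quill} + p_{Folio}).
∂π/∂p_{Quill} = 176 − 6p_{Quill} + p_{Folio} = 0 ⇒ p_{Quill} = 88/3 + (1/6)p_{Folio}.
At p_{Folio} = 82: p_{Quill} = 88/3 + (1/6)·82 = 43.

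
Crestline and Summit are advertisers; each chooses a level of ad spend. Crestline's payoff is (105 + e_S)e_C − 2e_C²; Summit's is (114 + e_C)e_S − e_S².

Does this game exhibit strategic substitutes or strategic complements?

strategic complements

Expanding Crestline's payoff: 105e_C + e_Se_C − 2e_C².
∂π/∂e_C = 105 + e_S − 4e_C = 0, so e_C = 26.25 + 0.25e_S.
The best-response slope de_C/de_S = 0.25 > 0: the reaction function is upward-sloping, so the choices are strategic complements.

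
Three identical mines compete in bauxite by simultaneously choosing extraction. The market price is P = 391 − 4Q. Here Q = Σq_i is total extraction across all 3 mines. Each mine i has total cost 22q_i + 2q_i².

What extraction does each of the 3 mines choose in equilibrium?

A representative mine's profit is π_i = q_i(391 − 4Q) − 22q_i − 2q_i², with Q = q_i + Σ_{j≠i} q_j.
First-order condition: 369 − 12q_i − 4Σ_{j≠i} q_j = 0.
In a symmetric equilibrium every mine chooses the same q, so Σ_{j≠i} q_j = 2q. The condition becomes 369 − 20q = 0, giving q = 369/20 = 18.45.

18.45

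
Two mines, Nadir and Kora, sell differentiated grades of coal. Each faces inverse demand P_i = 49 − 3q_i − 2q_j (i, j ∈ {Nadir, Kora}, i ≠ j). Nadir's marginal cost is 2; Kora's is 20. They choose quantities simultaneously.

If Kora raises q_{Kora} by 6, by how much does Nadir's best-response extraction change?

Mine Nadir's profit: π = q_{Nadir}(49 − 3q_{Nadir} − 2q_{Kora}) − 2q_{Nadir}.
∂π/∂q_{Nadir} = 47 − 6q_{Nadir} − 2q_{Kora} = 0 ⇒ q_{Nadir} = 47/6 − (1/3)q_{Kora}.
The reaction-function slope is −1/3, so a 6-unit rise in q_{Kora} moves q_{Nadir} by −1/3 × 6 = −2. Nadir's best response falls — the actions are strategic substitutes.

-2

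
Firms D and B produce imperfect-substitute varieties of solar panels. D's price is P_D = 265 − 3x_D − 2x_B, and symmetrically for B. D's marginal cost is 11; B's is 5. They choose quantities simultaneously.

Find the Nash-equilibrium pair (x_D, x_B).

Firm D's profit: π = x_D(265 − 3x_D − 2x_B) − 11x_D.
∂π/∂x_D = 254 − 6x_D − 2x_B = 0 ⇒ x_D = 127/3 − (1/3)x_B.
Similarly x_B = 130/3 − (1/3)x_D.
Plugging x_B into D's best response: x_D = 127/3 − (1/3)(130/3 − (1/3)x_D) ⇒ (8/9)x_D = 251/9, so x_D = 31.375.
Then x_B = 130/3 − (1/3)·31.375 = 32.875.

31.375, 32.875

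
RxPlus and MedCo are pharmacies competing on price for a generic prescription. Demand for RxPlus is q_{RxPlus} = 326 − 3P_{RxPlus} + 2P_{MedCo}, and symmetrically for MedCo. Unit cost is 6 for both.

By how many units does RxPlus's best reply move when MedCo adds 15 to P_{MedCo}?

5

RxPlus's profit: π = (P_{RxPlus} − 6)(326 − 3P_{RxPlus} + 2P_{MedCo}).
∂π/∂P_{RxPlus} = 344 − 6P_{RxPlus} + 2P_{MedCo} = 0 ⇒ P_{RxPlus} = 172/3 + (1/3)P_{MedCo}.
The reaction-function slope is 1/3, so a 15-unit rise in P_{MedCo} moves P_{RxPlus} by 1/3 × 15 = 5. RxPlus's best response rises — the actions are strategic complements.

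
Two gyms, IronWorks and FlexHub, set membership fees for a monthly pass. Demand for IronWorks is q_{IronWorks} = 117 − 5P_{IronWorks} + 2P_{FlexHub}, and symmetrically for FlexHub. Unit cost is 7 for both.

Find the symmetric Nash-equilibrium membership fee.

19

IronWorks's profit: π = (P_{IronWorks} − 7)(117 − 5P_{IronWorks} + 2P_{FlexHub}).
∂π/∂P_{IronWorks} = 152 − 10P_{IronWorks} + 2P_{FlexHub} = 0 ⇒ P_{IronWorks} = 15.2 + 0.2P_{FlexHub}.
The game is symmetric, so in equilibrium P_{FlexHub} = P_{IronWorks}: the reaction function gives 0.8P_{IronWorks} = 15.2, hence P_{IronWorks} = 19.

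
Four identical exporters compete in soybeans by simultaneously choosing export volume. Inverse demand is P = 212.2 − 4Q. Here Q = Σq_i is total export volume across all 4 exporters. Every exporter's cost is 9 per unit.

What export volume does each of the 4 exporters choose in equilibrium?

10.16

A representative exporter's profit is π_i = q_i(212.2 − 4Q) − 9q_i, with Q = q_i + Σ_{j≠i} q_j.
First-order condition: 203.2 − 8q_i − 4Σ_{j≠i} q_j = 0.
In a symmetric equilibrium every exporter chooses the same q, so Σ_{j≠i} q_j = 3q. The condition becomes 203.2 − 20q = 0, giving q = 203.2/20 = 10.16.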